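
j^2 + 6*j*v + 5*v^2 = (j + v)*(j + 5*v)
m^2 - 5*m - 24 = (m - 8)*(m + 3)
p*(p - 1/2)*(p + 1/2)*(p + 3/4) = p^4 + 3*p^3/4 - p^2/4 - 3*p/16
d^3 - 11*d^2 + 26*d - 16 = (d - 8)*(d - 2)*(d - 1)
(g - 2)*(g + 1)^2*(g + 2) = g^4 + 2*g^3 - 3*g^2 - 8*g - 4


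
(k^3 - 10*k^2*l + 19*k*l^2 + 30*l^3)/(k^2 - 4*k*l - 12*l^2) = (k^2 - 4*k*l - 5*l^2)/(k + 2*l)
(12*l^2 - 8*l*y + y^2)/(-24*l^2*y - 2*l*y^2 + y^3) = (-2*l + y)/(y*(4*l + y))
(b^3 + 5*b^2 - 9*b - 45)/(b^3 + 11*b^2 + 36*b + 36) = (b^2 + 2*b - 15)/(b^2 + 8*b + 12)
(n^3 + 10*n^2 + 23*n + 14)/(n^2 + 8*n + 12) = (n^2 + 8*n + 7)/(n + 6)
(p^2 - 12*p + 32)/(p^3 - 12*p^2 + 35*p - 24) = (p - 4)/(p^2 - 4*p + 3)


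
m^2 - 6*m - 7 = (m - 7)*(m + 1)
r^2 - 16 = (r - 4)*(r + 4)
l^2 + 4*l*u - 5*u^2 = (l - u)*(l + 5*u)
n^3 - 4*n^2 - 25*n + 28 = (n - 7)*(n - 1)*(n + 4)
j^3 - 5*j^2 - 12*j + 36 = (j - 6)*(j - 2)*(j + 3)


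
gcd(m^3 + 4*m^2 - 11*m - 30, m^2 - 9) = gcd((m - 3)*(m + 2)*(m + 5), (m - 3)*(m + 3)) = m - 3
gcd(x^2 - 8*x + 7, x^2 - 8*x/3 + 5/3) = x - 1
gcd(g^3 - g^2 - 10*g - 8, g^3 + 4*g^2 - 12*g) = 1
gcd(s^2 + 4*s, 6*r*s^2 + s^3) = s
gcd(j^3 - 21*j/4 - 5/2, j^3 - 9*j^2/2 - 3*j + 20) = j^2 - j/2 - 5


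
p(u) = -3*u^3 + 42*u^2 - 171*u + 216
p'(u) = -9*u^2 + 84*u - 171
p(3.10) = 0.15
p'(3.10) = 2.91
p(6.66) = 53.85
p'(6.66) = -10.76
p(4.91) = 33.82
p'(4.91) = 24.47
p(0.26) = 174.33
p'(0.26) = -149.77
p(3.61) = 4.90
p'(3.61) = 14.95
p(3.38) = 2.00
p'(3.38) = 10.10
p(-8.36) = 6333.75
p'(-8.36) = -1502.25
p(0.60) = 127.87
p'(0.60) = -123.84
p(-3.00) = 1188.00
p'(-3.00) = -504.00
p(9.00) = -108.00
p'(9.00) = -144.00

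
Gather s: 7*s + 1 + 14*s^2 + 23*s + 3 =14*s^2 + 30*s + 4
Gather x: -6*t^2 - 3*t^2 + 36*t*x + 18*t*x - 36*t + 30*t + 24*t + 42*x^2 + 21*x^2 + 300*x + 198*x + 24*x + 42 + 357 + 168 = -9*t^2 + 18*t + 63*x^2 + x*(54*t + 522) + 567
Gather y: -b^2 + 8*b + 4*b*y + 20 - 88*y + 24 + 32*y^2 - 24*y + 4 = -b^2 + 8*b + 32*y^2 + y*(4*b - 112) + 48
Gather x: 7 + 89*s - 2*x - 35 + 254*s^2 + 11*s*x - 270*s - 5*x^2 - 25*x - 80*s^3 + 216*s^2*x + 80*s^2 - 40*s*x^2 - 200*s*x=-80*s^3 + 334*s^2 - 181*s + x^2*(-40*s - 5) + x*(216*s^2 - 189*s - 27) - 28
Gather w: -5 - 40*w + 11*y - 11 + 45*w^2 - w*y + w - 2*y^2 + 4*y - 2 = 45*w^2 + w*(-y - 39) - 2*y^2 + 15*y - 18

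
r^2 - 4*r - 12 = (r - 6)*(r + 2)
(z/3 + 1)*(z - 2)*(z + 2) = z^3/3 + z^2 - 4*z/3 - 4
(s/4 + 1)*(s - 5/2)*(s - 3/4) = s^3/4 + 3*s^2/16 - 89*s/32 + 15/8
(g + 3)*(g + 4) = g^2 + 7*g + 12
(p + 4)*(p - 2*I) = p^2 + 4*p - 2*I*p - 8*I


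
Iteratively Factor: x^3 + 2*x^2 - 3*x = (x + 3)*(x^2 - x) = x*(x + 3)*(x - 1)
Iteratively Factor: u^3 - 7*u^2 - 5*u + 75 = (u - 5)*(u^2 - 2*u - 15) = (u - 5)*(u + 3)*(u - 5)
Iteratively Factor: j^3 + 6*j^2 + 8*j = (j + 2)*(j^2 + 4*j) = j*(j + 2)*(j + 4)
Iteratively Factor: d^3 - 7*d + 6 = (d - 2)*(d^2 + 2*d - 3) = (d - 2)*(d + 3)*(d - 1)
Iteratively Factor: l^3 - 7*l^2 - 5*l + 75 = (l - 5)*(l^2 - 2*l - 15) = (l - 5)^2*(l + 3)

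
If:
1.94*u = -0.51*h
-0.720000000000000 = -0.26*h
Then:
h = 2.77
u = -0.73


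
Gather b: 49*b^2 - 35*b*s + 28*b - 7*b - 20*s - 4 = 49*b^2 + b*(21 - 35*s) - 20*s - 4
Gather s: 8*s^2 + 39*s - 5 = 8*s^2 + 39*s - 5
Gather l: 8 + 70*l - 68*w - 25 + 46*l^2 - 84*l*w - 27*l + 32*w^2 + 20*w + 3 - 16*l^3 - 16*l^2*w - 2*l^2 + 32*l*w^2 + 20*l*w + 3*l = -16*l^3 + l^2*(44 - 16*w) + l*(32*w^2 - 64*w + 46) + 32*w^2 - 48*w - 14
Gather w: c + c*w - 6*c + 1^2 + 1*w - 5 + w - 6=-5*c + w*(c + 2) - 10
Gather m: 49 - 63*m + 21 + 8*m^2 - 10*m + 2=8*m^2 - 73*m + 72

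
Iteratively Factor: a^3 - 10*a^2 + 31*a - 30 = (a - 2)*(a^2 - 8*a + 15) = (a - 3)*(a - 2)*(a - 5)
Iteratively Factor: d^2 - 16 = (d + 4)*(d - 4)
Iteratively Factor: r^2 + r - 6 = (r + 3)*(r - 2)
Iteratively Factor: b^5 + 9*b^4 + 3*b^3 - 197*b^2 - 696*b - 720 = (b + 3)*(b^4 + 6*b^3 - 15*b^2 - 152*b - 240) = (b + 3)*(b + 4)*(b^3 + 2*b^2 - 23*b - 60) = (b + 3)*(b + 4)^2*(b^2 - 2*b - 15) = (b - 5)*(b + 3)*(b + 4)^2*(b + 3)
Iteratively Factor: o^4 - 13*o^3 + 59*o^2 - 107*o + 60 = (o - 4)*(o^3 - 9*o^2 + 23*o - 15) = (o - 5)*(o - 4)*(o^2 - 4*o + 3) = (o - 5)*(o - 4)*(o - 3)*(o - 1)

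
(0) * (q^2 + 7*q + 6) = 0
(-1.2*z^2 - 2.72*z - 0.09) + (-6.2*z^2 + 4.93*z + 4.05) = -7.4*z^2 + 2.21*z + 3.96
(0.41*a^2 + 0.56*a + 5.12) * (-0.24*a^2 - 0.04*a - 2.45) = -0.0984*a^4 - 0.1508*a^3 - 2.2557*a^2 - 1.5768*a - 12.544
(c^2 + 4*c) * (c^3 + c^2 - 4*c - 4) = c^5 + 5*c^4 - 20*c^2 - 16*c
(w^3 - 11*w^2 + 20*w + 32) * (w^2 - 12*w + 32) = w^5 - 23*w^4 + 184*w^3 - 560*w^2 + 256*w + 1024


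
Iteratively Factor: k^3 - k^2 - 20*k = (k)*(k^2 - k - 20) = k*(k + 4)*(k - 5)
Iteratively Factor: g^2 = (g)*(g)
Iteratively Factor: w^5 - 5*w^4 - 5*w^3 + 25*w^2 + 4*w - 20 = (w - 2)*(w^4 - 3*w^3 - 11*w^2 + 3*w + 10) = (w - 2)*(w + 1)*(w^3 - 4*w^2 - 7*w + 10) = (w - 5)*(w - 2)*(w + 1)*(w^2 + w - 2) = (w - 5)*(w - 2)*(w + 1)*(w + 2)*(w - 1)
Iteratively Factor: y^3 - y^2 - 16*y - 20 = (y + 2)*(y^2 - 3*y - 10) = (y + 2)^2*(y - 5)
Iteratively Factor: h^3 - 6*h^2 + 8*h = (h)*(h^2 - 6*h + 8) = h*(h - 2)*(h - 4)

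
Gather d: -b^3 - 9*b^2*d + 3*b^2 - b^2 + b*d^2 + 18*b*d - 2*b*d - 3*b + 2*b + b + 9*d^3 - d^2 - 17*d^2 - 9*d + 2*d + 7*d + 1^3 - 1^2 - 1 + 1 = -b^3 + 2*b^2 + 9*d^3 + d^2*(b - 18) + d*(-9*b^2 + 16*b)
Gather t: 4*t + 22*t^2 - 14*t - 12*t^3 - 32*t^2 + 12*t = -12*t^3 - 10*t^2 + 2*t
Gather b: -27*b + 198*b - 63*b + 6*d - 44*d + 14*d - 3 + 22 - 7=108*b - 24*d + 12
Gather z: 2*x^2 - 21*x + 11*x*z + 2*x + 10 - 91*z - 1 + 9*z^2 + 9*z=2*x^2 - 19*x + 9*z^2 + z*(11*x - 82) + 9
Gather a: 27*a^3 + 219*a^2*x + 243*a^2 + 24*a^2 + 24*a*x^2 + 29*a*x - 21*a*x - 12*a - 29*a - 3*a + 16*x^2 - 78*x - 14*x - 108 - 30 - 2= 27*a^3 + a^2*(219*x + 267) + a*(24*x^2 + 8*x - 44) + 16*x^2 - 92*x - 140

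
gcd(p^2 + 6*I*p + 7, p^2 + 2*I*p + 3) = p - I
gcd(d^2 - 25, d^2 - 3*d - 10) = d - 5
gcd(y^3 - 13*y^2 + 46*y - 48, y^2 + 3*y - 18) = y - 3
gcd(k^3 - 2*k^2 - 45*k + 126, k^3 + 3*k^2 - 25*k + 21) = k^2 + 4*k - 21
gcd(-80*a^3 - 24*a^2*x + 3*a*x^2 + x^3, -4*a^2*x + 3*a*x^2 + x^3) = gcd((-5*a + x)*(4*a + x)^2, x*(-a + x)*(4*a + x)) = 4*a + x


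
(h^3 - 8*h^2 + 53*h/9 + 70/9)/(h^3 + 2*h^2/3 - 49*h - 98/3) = (h - 5/3)/(h + 7)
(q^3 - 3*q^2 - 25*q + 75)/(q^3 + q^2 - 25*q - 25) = (q - 3)/(q + 1)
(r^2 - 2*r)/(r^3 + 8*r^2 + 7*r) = (r - 2)/(r^2 + 8*r + 7)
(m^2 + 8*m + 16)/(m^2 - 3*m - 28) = (m + 4)/(m - 7)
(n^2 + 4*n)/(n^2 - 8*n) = (n + 4)/(n - 8)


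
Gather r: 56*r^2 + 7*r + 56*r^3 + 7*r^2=56*r^3 + 63*r^2 + 7*r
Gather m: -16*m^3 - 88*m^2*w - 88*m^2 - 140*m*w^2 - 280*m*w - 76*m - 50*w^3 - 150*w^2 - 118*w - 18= -16*m^3 + m^2*(-88*w - 88) + m*(-140*w^2 - 280*w - 76) - 50*w^3 - 150*w^2 - 118*w - 18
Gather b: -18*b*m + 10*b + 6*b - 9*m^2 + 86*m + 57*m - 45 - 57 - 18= b*(16 - 18*m) - 9*m^2 + 143*m - 120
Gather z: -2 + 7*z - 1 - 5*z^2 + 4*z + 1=-5*z^2 + 11*z - 2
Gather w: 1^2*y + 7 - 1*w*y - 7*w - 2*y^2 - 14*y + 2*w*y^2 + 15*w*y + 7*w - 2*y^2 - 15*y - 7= w*(2*y^2 + 14*y) - 4*y^2 - 28*y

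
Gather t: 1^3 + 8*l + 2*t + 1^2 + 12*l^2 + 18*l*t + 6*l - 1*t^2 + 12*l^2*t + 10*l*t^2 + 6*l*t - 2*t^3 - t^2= 12*l^2 + 14*l - 2*t^3 + t^2*(10*l - 2) + t*(12*l^2 + 24*l + 2) + 2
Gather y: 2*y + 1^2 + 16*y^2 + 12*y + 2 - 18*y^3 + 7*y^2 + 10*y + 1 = -18*y^3 + 23*y^2 + 24*y + 4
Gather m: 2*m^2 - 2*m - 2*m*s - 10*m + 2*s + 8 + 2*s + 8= 2*m^2 + m*(-2*s - 12) + 4*s + 16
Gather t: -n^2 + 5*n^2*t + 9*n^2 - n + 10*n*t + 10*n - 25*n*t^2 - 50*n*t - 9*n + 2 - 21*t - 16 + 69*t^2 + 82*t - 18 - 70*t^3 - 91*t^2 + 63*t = 8*n^2 - 70*t^3 + t^2*(-25*n - 22) + t*(5*n^2 - 40*n + 124) - 32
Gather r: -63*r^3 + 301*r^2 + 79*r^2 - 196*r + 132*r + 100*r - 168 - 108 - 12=-63*r^3 + 380*r^2 + 36*r - 288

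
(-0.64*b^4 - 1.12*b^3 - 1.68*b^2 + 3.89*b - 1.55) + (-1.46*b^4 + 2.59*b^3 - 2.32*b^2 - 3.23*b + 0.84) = -2.1*b^4 + 1.47*b^3 - 4.0*b^2 + 0.66*b - 0.71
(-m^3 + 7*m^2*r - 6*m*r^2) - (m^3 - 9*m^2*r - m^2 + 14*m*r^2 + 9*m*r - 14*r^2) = -2*m^3 + 16*m^2*r + m^2 - 20*m*r^2 - 9*m*r + 14*r^2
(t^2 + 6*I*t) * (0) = 0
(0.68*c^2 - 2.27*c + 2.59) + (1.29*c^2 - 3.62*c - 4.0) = 1.97*c^2 - 5.89*c - 1.41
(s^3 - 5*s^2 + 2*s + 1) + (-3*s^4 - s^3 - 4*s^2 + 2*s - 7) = -3*s^4 - 9*s^2 + 4*s - 6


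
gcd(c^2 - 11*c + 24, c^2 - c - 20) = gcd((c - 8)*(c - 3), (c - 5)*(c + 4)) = 1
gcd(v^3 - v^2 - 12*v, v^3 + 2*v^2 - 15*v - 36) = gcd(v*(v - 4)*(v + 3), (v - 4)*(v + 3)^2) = v^2 - v - 12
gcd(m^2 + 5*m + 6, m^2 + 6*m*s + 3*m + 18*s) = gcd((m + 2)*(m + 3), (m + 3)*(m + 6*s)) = m + 3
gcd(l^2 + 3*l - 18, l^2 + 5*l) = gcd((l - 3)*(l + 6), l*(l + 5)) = 1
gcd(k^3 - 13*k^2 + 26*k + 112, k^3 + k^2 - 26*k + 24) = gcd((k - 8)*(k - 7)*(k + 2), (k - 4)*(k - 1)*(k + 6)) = 1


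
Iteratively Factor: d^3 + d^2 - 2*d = (d - 1)*(d^2 + 2*d) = (d - 1)*(d + 2)*(d)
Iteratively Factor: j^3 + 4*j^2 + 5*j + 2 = (j + 2)*(j^2 + 2*j + 1) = (j + 1)*(j + 2)*(j + 1)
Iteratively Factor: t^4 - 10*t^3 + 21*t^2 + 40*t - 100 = (t + 2)*(t^3 - 12*t^2 + 45*t - 50) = (t - 5)*(t + 2)*(t^2 - 7*t + 10) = (t - 5)*(t - 2)*(t + 2)*(t - 5)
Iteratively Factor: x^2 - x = (x)*(x - 1)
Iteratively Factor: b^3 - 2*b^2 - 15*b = (b + 3)*(b^2 - 5*b) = (b - 5)*(b + 3)*(b)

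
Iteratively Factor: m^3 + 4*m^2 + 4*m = (m)*(m^2 + 4*m + 4) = m*(m + 2)*(m + 2)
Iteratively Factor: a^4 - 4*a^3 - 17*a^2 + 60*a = (a - 5)*(a^3 + a^2 - 12*a) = (a - 5)*(a - 3)*(a^2 + 4*a) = (a - 5)*(a - 3)*(a + 4)*(a)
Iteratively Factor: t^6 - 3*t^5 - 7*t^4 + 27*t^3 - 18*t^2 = (t)*(t^5 - 3*t^4 - 7*t^3 + 27*t^2 - 18*t) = t^2*(t^4 - 3*t^3 - 7*t^2 + 27*t - 18) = t^2*(t + 3)*(t^3 - 6*t^2 + 11*t - 6) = t^2*(t - 3)*(t + 3)*(t^2 - 3*t + 2) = t^2*(t - 3)*(t - 2)*(t + 3)*(t - 1)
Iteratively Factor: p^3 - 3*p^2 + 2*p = (p)*(p^2 - 3*p + 2) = p*(p - 2)*(p - 1)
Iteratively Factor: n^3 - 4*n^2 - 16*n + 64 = (n - 4)*(n^2 - 16) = (n - 4)^2*(n + 4)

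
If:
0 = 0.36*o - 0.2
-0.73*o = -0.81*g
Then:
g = 0.50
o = 0.56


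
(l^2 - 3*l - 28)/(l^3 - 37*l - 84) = 1/(l + 3)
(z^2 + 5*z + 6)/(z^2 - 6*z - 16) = (z + 3)/(z - 8)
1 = 1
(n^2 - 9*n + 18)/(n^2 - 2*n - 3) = (n - 6)/(n + 1)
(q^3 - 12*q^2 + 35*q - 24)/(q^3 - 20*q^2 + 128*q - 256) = (q^2 - 4*q + 3)/(q^2 - 12*q + 32)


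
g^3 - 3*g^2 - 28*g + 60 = (g - 6)*(g - 2)*(g + 5)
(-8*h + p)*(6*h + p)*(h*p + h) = -48*h^3*p - 48*h^3 - 2*h^2*p^2 - 2*h^2*p + h*p^3 + h*p^2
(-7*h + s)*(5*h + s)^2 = -175*h^3 - 45*h^2*s + 3*h*s^2 + s^3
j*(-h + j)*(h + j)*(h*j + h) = -h^3*j^2 - h^3*j + h*j^4 + h*j^3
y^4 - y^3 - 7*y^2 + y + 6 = (y - 3)*(y - 1)*(y + 1)*(y + 2)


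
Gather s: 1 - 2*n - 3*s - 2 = -2*n - 3*s - 1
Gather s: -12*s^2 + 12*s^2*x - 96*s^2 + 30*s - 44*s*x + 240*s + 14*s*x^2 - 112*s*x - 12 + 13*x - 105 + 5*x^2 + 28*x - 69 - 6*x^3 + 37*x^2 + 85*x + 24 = s^2*(12*x - 108) + s*(14*x^2 - 156*x + 270) - 6*x^3 + 42*x^2 + 126*x - 162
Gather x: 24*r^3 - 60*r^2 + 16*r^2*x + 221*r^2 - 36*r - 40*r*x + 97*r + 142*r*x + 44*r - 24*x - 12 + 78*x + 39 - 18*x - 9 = 24*r^3 + 161*r^2 + 105*r + x*(16*r^2 + 102*r + 36) + 18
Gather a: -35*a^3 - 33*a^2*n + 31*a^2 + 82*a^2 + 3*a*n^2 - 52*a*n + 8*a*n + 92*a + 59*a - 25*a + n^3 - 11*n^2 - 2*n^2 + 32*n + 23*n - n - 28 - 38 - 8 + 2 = -35*a^3 + a^2*(113 - 33*n) + a*(3*n^2 - 44*n + 126) + n^3 - 13*n^2 + 54*n - 72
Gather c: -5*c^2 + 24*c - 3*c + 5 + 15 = -5*c^2 + 21*c + 20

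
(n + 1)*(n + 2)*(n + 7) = n^3 + 10*n^2 + 23*n + 14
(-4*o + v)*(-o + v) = 4*o^2 - 5*o*v + v^2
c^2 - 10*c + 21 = (c - 7)*(c - 3)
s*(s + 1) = s^2 + s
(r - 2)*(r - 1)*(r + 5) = r^3 + 2*r^2 - 13*r + 10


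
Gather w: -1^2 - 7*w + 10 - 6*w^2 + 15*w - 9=-6*w^2 + 8*w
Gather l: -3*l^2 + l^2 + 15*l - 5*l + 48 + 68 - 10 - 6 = -2*l^2 + 10*l + 100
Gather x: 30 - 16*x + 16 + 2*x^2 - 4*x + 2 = 2*x^2 - 20*x + 48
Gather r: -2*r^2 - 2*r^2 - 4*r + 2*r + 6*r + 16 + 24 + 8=-4*r^2 + 4*r + 48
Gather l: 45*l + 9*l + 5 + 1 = 54*l + 6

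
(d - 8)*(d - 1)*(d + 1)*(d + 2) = d^4 - 6*d^3 - 17*d^2 + 6*d + 16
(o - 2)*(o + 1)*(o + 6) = o^3 + 5*o^2 - 8*o - 12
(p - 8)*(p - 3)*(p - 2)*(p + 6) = p^4 - 7*p^3 - 32*p^2 + 228*p - 288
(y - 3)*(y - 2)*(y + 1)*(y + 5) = y^4 + y^3 - 19*y^2 + 11*y + 30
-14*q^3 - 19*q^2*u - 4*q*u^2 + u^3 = (-7*q + u)*(q + u)*(2*q + u)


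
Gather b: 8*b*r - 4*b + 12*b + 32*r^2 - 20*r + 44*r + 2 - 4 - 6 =b*(8*r + 8) + 32*r^2 + 24*r - 8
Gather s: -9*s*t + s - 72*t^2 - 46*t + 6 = s*(1 - 9*t) - 72*t^2 - 46*t + 6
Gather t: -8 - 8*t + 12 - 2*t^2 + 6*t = -2*t^2 - 2*t + 4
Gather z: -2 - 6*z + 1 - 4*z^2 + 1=-4*z^2 - 6*z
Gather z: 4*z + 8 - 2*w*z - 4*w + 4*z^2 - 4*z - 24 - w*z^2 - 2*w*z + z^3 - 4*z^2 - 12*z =-w*z^2 - 4*w + z^3 + z*(-4*w - 12) - 16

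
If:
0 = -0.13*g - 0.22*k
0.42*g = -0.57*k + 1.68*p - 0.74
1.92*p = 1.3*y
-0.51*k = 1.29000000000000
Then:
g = 4.28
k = -2.53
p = 0.65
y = 0.96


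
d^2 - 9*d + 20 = (d - 5)*(d - 4)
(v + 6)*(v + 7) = v^2 + 13*v + 42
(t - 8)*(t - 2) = t^2 - 10*t + 16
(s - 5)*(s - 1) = s^2 - 6*s + 5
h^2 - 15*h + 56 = (h - 8)*(h - 7)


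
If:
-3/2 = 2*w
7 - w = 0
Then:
No Solution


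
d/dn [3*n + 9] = 3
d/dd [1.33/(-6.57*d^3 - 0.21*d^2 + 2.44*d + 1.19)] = (26.2143*d^2 + 0.5586*d - 3.2452)/(6.57*d^3 + 0.21*d^2 - 2.44*d - 1.19)^2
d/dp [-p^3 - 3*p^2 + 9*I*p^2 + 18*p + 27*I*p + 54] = -3*p^2 + p*(-6 + 18*I) + 18 + 27*I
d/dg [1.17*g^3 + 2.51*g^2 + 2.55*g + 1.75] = 3.51*g^2 + 5.02*g + 2.55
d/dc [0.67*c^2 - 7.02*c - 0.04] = 1.34*c - 7.02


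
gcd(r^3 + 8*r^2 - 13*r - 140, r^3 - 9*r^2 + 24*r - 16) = r - 4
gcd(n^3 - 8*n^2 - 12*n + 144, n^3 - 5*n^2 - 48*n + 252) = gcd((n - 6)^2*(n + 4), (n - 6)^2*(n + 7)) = n^2 - 12*n + 36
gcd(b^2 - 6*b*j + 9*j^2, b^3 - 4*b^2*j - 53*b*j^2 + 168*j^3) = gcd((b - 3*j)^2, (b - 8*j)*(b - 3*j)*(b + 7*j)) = b - 3*j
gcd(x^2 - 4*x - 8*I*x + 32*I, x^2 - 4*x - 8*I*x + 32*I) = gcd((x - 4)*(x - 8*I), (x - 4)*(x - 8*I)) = x^2 + x*(-4 - 8*I) + 32*I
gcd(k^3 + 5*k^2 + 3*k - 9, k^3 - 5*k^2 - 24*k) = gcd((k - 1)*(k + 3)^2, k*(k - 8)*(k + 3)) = k + 3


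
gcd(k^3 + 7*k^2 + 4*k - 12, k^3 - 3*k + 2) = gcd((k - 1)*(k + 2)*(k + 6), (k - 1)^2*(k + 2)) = k^2 + k - 2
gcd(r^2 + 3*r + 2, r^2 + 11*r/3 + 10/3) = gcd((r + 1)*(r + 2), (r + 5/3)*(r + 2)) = r + 2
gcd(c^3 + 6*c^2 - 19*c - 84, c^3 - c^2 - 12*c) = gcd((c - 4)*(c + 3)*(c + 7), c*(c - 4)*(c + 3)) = c^2 - c - 12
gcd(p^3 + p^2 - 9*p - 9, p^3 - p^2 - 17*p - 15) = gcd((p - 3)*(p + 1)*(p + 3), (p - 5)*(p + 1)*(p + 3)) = p^2 + 4*p + 3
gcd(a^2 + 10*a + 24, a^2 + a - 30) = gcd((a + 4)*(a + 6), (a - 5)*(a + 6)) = a + 6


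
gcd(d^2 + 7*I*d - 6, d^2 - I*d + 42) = d + 6*I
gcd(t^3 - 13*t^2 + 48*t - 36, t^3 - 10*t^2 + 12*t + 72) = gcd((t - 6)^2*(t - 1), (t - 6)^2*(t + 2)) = t^2 - 12*t + 36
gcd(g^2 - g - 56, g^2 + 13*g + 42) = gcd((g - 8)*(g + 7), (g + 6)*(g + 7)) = g + 7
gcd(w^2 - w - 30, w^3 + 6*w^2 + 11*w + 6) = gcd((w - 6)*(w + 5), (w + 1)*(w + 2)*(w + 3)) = 1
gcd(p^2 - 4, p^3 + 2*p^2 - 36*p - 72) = p + 2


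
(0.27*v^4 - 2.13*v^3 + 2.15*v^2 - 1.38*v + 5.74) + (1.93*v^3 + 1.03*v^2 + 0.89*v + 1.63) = 0.27*v^4 - 0.2*v^3 + 3.18*v^2 - 0.49*v + 7.37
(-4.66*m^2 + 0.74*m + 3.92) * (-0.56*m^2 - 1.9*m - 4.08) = 2.6096*m^4 + 8.4396*m^3 + 15.4116*m^2 - 10.4672*m - 15.9936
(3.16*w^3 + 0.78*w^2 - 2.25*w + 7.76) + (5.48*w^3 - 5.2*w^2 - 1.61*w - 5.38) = 8.64*w^3 - 4.42*w^2 - 3.86*w + 2.38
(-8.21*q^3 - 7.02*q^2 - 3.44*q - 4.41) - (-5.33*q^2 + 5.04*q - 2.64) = -8.21*q^3 - 1.69*q^2 - 8.48*q - 1.77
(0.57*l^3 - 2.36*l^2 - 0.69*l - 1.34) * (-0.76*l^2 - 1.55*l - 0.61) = -0.4332*l^5 + 0.9101*l^4 + 3.8347*l^3 + 3.5275*l^2 + 2.4979*l + 0.8174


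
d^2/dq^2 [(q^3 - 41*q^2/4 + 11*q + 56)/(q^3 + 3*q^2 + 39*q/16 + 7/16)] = 8*(-212*q^3 + 1524*q^2 + 2064*q + 733)/(64*q^6 + 240*q^5 + 348*q^4 + 245*q^3 + 87*q^2 + 15*q + 1)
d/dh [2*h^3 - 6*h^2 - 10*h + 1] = 6*h^2 - 12*h - 10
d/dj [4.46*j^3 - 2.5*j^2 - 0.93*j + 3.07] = 13.38*j^2 - 5.0*j - 0.93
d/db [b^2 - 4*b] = 2*b - 4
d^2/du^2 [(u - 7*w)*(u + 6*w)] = 2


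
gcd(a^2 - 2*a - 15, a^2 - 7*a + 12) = 1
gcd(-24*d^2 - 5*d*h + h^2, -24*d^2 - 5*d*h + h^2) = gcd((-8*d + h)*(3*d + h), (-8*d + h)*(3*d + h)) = 24*d^2 + 5*d*h - h^2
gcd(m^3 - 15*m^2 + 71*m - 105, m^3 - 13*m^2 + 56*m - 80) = m - 5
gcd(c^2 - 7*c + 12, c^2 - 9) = c - 3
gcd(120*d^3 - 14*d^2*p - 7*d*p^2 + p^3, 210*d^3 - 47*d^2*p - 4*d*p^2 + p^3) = 30*d^2 - 11*d*p + p^2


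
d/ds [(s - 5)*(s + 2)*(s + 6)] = 3*s^2 + 6*s - 28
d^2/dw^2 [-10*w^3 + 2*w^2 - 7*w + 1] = 4 - 60*w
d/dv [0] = 0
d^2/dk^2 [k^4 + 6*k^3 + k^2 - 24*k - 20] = 12*k^2 + 36*k + 2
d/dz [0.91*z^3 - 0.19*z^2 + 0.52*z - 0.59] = 2.73*z^2 - 0.38*z + 0.52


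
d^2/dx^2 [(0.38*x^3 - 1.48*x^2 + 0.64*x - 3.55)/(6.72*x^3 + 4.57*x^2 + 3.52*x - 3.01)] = (-157.008768*x^6 + 119.476224*x^5 - 1503.5328*x^4 - 2099.516484*x^3 - 939.649866*x^2 - 700.000764*x - 198.89335)/(303.464448*x^9 + 619.121664*x^8 + 897.912288*x^7 + 336.267289*x^6 - 84.294816*x^5 - 445.916727*x^4 - 64.25456*x^3 + 12.328659*x^2 + 95.674656*x - 27.270901)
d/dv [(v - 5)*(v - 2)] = 2*v - 7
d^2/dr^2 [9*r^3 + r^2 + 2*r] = 54*r + 2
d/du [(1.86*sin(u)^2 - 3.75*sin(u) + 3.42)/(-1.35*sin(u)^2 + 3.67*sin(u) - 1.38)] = (1.7637*sin(u)^2 + 4.1004*sin(u) - 7.3764)*cos(u)/(1.8225*sin(u)^4 - 9.909*sin(u)^3 + 17.1949*sin(u)^2 - 10.1292*sin(u) + 1.9044)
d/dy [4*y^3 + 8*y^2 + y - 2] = 12*y^2 + 16*y + 1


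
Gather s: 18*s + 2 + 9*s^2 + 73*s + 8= 9*s^2 + 91*s + 10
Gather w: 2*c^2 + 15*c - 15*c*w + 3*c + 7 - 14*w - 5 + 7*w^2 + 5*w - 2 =2*c^2 + 18*c + 7*w^2 + w*(-15*c - 9)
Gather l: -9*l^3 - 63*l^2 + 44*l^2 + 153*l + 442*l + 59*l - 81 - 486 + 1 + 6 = -9*l^3 - 19*l^2 + 654*l - 560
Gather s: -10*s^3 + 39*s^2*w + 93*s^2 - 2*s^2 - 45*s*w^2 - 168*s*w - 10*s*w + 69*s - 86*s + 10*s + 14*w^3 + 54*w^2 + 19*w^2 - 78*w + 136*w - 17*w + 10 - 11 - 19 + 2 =-10*s^3 + s^2*(39*w + 91) + s*(-45*w^2 - 178*w - 7) + 14*w^3 + 73*w^2 + 41*w - 18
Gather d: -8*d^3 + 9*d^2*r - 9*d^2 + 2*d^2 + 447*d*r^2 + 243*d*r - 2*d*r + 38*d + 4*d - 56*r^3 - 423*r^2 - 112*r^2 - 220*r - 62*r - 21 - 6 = -8*d^3 + d^2*(9*r - 7) + d*(447*r^2 + 241*r + 42) - 56*r^3 - 535*r^2 - 282*r - 27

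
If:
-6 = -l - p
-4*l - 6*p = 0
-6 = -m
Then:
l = 18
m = 6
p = -12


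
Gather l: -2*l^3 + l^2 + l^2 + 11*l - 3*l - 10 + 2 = -2*l^3 + 2*l^2 + 8*l - 8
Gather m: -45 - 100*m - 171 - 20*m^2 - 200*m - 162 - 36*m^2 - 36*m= -56*m^2 - 336*m - 378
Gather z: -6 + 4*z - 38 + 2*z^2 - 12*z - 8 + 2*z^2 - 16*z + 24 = 4*z^2 - 24*z - 28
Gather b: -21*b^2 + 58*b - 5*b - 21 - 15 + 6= -21*b^2 + 53*b - 30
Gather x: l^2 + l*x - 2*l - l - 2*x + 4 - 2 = l^2 - 3*l + x*(l - 2) + 2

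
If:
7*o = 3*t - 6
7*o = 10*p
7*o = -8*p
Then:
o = 0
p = 0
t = 2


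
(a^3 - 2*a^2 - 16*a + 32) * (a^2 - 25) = a^5 - 2*a^4 - 41*a^3 + 82*a^2 + 400*a - 800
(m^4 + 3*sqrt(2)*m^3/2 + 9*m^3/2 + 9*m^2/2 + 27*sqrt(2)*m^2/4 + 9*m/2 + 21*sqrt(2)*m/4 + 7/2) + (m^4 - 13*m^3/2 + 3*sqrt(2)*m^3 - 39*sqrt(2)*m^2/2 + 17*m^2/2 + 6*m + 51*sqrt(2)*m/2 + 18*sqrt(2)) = 2*m^4 - 2*m^3 + 9*sqrt(2)*m^3/2 - 51*sqrt(2)*m^2/4 + 13*m^2 + 21*m/2 + 123*sqrt(2)*m/4 + 7/2 + 18*sqrt(2)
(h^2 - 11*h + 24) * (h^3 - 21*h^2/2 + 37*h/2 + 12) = h^5 - 43*h^4/2 + 158*h^3 - 887*h^2/2 + 312*h + 288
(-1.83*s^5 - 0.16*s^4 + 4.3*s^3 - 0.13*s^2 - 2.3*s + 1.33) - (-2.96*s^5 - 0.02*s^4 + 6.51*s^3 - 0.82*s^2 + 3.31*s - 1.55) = 1.13*s^5 - 0.14*s^4 - 2.21*s^3 + 0.69*s^2 - 5.61*s + 2.88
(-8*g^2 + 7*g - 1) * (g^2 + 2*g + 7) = -8*g^4 - 9*g^3 - 43*g^2 + 47*g - 7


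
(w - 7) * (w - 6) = w^2 - 13*w + 42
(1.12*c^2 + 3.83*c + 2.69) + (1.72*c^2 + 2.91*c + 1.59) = 2.84*c^2 + 6.74*c + 4.28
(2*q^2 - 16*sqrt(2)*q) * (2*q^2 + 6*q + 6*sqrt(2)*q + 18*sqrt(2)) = 4*q^4 - 20*sqrt(2)*q^3 + 12*q^3 - 192*q^2 - 60*sqrt(2)*q^2 - 576*q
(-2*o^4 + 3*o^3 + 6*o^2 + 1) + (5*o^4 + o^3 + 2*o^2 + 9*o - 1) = 3*o^4 + 4*o^3 + 8*o^2 + 9*o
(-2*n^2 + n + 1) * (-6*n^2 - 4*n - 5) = 12*n^4 + 2*n^3 - 9*n - 5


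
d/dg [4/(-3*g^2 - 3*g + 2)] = 12*(2*g + 1)/(3*g^2 + 3*g - 2)^2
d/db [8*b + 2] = 8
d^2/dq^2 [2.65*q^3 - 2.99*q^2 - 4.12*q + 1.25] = 15.9*q - 5.98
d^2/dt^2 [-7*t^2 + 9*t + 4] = -14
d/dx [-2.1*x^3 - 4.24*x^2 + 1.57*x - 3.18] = -6.3*x^2 - 8.48*x + 1.57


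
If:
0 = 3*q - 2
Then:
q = 2/3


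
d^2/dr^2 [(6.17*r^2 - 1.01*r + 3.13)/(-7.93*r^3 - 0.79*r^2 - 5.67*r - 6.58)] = (-775.999666000001*r^6 + 381.082494*r^5 - 659.4588*r^4 + 4159.230178*r^3 - 1296.10458*r^2 + 864.306786*r - 778.35233)/(498.677257*r^9 + 149.037213*r^8 + 1084.519488*r^7 + 1454.966059*r^6 + 1022.768628*r^5 + 1863.655815*r^4 + 1389.148383*r^3 + 737.231754*r^2 + 736.471764*r + 284.890312)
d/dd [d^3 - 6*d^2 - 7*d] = 3*d^2 - 12*d - 7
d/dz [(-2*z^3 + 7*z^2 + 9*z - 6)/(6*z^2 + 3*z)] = (-4*z^4 - 4*z^3 - 11*z^2 + 24*z + 6)/(3*z^2*(4*z^2 + 4*z + 1))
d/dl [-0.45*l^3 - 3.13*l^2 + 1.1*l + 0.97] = -1.35*l^2 - 6.26*l + 1.1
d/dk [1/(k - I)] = -1/(k - I)^2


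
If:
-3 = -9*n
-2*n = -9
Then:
No Solution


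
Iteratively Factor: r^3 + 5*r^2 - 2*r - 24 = (r + 4)*(r^2 + r - 6) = (r - 2)*(r + 4)*(r + 3)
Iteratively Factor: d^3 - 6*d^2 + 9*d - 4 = (d - 1)*(d^2 - 5*d + 4) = (d - 4)*(d - 1)*(d - 1)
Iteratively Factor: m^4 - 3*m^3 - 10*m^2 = (m - 5)*(m^3 + 2*m^2) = m*(m - 5)*(m^2 + 2*m) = m^2*(m - 5)*(m + 2)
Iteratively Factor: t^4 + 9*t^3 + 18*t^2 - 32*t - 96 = (t - 2)*(t^3 + 11*t^2 + 40*t + 48) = (t - 2)*(t + 3)*(t^2 + 8*t + 16) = (t - 2)*(t + 3)*(t + 4)*(t + 4)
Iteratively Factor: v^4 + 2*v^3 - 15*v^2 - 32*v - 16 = (v + 1)*(v^3 + v^2 - 16*v - 16) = (v + 1)*(v + 4)*(v^2 - 3*v - 4) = (v + 1)^2*(v + 4)*(v - 4)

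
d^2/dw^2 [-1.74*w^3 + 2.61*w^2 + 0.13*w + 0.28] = 5.22 - 10.44*w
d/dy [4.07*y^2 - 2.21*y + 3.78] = 8.14*y - 2.21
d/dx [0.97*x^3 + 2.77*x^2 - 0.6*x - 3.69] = 2.91*x^2 + 5.54*x - 0.6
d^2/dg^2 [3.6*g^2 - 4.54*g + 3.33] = 7.20000000000000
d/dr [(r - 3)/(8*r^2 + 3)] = (8*r^2 - 16*r*(r - 3) + 3)/(8*r^2 + 3)^2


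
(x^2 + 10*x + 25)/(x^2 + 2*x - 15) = (x + 5)/(x - 3)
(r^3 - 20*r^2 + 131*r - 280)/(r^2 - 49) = (r^2 - 13*r + 40)/(r + 7)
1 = 1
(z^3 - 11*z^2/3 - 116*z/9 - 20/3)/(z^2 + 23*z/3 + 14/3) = (z^2 - 13*z/3 - 10)/(z + 7)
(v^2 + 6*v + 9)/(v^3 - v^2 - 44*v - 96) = (v + 3)/(v^2 - 4*v - 32)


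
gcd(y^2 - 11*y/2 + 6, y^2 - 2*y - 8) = y - 4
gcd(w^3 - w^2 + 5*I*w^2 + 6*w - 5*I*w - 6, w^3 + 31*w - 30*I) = w^2 + 5*I*w + 6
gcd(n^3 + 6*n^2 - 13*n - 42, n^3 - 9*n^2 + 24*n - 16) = 1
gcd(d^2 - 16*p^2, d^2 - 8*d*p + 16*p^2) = -d + 4*p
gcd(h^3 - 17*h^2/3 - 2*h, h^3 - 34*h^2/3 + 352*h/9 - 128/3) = h - 6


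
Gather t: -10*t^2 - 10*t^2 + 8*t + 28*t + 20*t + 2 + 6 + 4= -20*t^2 + 56*t + 12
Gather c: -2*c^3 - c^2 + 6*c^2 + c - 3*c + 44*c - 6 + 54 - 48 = -2*c^3 + 5*c^2 + 42*c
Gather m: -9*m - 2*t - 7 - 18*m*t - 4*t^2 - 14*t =m*(-18*t - 9) - 4*t^2 - 16*t - 7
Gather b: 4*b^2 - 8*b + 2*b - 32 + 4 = 4*b^2 - 6*b - 28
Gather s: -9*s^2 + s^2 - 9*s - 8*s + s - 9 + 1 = -8*s^2 - 16*s - 8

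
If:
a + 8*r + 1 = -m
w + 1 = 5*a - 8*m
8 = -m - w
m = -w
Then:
No Solution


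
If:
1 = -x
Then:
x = -1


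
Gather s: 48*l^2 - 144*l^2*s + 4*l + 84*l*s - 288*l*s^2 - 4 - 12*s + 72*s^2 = 48*l^2 + 4*l + s^2*(72 - 288*l) + s*(-144*l^2 + 84*l - 12) - 4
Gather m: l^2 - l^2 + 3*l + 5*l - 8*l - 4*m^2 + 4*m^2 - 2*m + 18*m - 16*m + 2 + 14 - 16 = 0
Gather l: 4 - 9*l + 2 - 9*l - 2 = 4 - 18*l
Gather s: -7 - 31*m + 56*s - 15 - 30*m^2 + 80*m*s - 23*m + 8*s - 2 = -30*m^2 - 54*m + s*(80*m + 64) - 24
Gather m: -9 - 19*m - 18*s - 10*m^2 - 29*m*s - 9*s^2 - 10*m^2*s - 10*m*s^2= m^2*(-10*s - 10) + m*(-10*s^2 - 29*s - 19) - 9*s^2 - 18*s - 9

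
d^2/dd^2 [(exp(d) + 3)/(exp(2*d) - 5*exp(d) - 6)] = (exp(4*d) + 17*exp(3*d) - 9*exp(2*d) + 117*exp(d) - 54)*exp(d)/(exp(6*d) - 15*exp(5*d) + 57*exp(4*d) + 55*exp(3*d) - 342*exp(2*d) - 540*exp(d) - 216)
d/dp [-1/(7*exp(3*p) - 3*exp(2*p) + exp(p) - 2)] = (21*exp(2*p) - 6*exp(p) + 1)*exp(p)/(7*exp(3*p) - 3*exp(2*p) + exp(p) - 2)^2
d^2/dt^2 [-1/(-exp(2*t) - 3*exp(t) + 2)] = (2*(2*exp(t) + 3)^2*exp(t) - (4*exp(t) + 3)*(exp(2*t) + 3*exp(t) - 2))*exp(t)/(exp(2*t) + 3*exp(t) - 2)^3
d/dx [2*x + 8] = 2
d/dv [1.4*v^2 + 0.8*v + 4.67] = 2.8*v + 0.8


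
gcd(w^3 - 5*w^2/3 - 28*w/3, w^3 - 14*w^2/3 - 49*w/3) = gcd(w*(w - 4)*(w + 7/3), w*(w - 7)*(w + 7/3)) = w^2 + 7*w/3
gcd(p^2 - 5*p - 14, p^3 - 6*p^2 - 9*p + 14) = p^2 - 5*p - 14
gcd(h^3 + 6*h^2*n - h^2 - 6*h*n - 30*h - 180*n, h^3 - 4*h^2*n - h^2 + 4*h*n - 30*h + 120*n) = h^2 - h - 30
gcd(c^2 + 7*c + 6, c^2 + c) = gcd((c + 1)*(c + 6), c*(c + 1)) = c + 1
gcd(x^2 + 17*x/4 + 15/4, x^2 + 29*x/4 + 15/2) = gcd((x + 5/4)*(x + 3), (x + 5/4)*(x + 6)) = x + 5/4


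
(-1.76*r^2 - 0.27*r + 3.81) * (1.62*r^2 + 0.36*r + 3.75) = -2.8512*r^4 - 1.071*r^3 - 0.524999999999999*r^2 + 0.3591*r + 14.2875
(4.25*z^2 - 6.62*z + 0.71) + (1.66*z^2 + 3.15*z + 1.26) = 5.91*z^2 - 3.47*z + 1.97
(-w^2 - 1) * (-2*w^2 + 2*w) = 2*w^4 - 2*w^3 + 2*w^2 - 2*w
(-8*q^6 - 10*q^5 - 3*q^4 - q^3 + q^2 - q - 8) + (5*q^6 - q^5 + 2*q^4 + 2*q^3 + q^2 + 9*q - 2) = -3*q^6 - 11*q^5 - q^4 + q^3 + 2*q^2 + 8*q - 10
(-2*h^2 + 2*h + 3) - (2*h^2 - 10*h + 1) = -4*h^2 + 12*h + 2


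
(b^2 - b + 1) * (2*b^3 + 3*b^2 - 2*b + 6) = 2*b^5 + b^4 - 3*b^3 + 11*b^2 - 8*b + 6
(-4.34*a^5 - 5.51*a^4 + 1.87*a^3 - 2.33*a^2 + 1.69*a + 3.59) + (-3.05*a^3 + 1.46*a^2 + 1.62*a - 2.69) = -4.34*a^5 - 5.51*a^4 - 1.18*a^3 - 0.87*a^2 + 3.31*a + 0.9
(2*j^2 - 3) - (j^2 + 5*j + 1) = j^2 - 5*j - 4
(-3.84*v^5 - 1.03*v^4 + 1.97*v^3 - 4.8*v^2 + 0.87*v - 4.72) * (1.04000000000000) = -3.9936*v^5 - 1.0712*v^4 + 2.0488*v^3 - 4.992*v^2 + 0.9048*v - 4.9088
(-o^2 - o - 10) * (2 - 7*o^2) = 7*o^4 + 7*o^3 + 68*o^2 - 2*o - 20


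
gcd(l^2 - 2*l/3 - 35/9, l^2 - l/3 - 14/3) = l - 7/3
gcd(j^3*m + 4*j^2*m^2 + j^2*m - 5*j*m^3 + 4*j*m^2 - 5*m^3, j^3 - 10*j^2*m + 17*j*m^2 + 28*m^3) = 1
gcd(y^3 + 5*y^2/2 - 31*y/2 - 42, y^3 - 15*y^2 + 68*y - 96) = y - 4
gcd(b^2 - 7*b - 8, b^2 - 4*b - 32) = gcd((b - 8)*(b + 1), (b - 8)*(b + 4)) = b - 8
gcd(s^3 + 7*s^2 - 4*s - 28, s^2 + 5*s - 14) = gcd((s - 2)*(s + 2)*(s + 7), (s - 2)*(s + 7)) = s^2 + 5*s - 14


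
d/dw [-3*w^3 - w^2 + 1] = w*(-9*w - 2)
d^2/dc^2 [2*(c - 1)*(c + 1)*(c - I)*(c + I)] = 24*c^2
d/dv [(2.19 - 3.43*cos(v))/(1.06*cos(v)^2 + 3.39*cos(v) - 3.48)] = (-3.6358*cos(v)^2 + 4.6428*cos(v) - 4.5123)*sin(v)/(1.1236*cos(v)^4 + 7.1868*cos(v)^3 + 4.1145*cos(v)^2 - 23.5944*cos(v) + 12.1104)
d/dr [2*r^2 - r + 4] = 4*r - 1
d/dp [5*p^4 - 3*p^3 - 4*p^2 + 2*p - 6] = 20*p^3 - 9*p^2 - 8*p + 2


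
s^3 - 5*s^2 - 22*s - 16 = (s - 8)*(s + 1)*(s + 2)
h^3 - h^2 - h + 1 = (h - 1)^2*(h + 1)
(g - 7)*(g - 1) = g^2 - 8*g + 7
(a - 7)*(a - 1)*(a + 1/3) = a^3 - 23*a^2/3 + 13*a/3 + 7/3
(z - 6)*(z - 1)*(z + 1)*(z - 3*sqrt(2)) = z^4 - 6*z^3 - 3*sqrt(2)*z^3 - z^2 + 18*sqrt(2)*z^2 + 3*sqrt(2)*z + 6*z - 18*sqrt(2)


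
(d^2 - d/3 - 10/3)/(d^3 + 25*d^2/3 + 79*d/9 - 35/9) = 3*(d - 2)/(3*d^2 + 20*d - 7)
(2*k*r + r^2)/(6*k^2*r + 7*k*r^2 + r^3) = (2*k + r)/(6*k^2 + 7*k*r + r^2)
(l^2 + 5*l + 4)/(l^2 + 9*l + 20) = (l + 1)/(l + 5)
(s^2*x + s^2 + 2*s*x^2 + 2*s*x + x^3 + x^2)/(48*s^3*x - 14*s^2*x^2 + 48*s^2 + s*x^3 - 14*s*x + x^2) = (s^2*x + s^2 + 2*s*x^2 + 2*s*x + x^3 + x^2)/(48*s^3*x - 14*s^2*x^2 + 48*s^2 + s*x^3 - 14*s*x + x^2)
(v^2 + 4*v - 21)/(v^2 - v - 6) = (v + 7)/(v + 2)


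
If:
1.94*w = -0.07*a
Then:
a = -27.7142857142857*w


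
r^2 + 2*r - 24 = (r - 4)*(r + 6)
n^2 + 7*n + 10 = (n + 2)*(n + 5)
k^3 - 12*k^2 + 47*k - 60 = (k - 5)*(k - 4)*(k - 3)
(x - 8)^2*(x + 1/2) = x^3 - 31*x^2/2 + 56*x + 32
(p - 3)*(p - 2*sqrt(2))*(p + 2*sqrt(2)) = p^3 - 3*p^2 - 8*p + 24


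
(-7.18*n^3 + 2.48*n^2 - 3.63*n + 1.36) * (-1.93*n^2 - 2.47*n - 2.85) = 13.8574*n^5 + 12.9482*n^4 + 21.3433*n^3 - 0.7267*n^2 + 6.9863*n - 3.876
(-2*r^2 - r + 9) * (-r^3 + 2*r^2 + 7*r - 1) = 2*r^5 - 3*r^4 - 25*r^3 + 13*r^2 + 64*r - 9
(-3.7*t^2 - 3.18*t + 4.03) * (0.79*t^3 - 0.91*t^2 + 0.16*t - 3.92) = -2.923*t^5 + 0.8548*t^4 + 5.4855*t^3 + 10.3279*t^2 + 13.1104*t - 15.7976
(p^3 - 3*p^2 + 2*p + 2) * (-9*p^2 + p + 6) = -9*p^5 + 28*p^4 - 15*p^3 - 34*p^2 + 14*p + 12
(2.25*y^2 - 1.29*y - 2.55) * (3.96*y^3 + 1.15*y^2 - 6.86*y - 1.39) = 8.91*y^5 - 2.5209*y^4 - 27.0165*y^3 + 2.7894*y^2 + 19.2861*y + 3.5445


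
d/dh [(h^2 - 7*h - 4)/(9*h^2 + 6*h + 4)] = (69*h^2 + 80*h - 4)/(81*h^4 + 108*h^3 + 108*h^2 + 48*h + 16)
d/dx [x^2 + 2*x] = 2*x + 2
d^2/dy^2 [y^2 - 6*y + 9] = 2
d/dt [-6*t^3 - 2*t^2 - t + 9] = -18*t^2 - 4*t - 1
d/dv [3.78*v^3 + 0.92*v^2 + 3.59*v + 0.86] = 11.34*v^2 + 1.84*v + 3.59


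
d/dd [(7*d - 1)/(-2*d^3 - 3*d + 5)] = (-14*d^3 - 21*d + 3*(7*d - 1)*(2*d^2 + 1) + 35)/(2*d^3 + 3*d - 5)^2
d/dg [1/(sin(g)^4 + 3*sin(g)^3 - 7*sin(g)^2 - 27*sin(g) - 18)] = (-4*sin(g)^3 - 9*sin(g)^2 + 14*sin(g) + 27)*cos(g)/((sin(g) - 3)^2*(sin(g) + 1)^2*(sin(g) + 2)^2*(sin(g) + 3)^2)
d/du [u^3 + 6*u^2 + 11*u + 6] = 3*u^2 + 12*u + 11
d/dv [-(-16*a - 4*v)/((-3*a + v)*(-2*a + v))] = 4*(26*a^2 - 8*a*v - v^2)/(36*a^4 - 60*a^3*v + 37*a^2*v^2 - 10*a*v^3 + v^4)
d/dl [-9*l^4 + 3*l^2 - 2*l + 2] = -36*l^3 + 6*l - 2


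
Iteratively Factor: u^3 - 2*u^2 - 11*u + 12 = (u + 3)*(u^2 - 5*u + 4) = (u - 1)*(u + 3)*(u - 4)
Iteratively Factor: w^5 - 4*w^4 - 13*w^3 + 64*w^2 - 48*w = (w - 3)*(w^4 - w^3 - 16*w^2 + 16*w) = (w - 4)*(w - 3)*(w^3 + 3*w^2 - 4*w) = (w - 4)*(w - 3)*(w + 4)*(w^2 - w) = w*(w - 4)*(w - 3)*(w + 4)*(w - 1)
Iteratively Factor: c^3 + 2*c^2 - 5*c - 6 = (c + 1)*(c^2 + c - 6) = (c - 2)*(c + 1)*(c + 3)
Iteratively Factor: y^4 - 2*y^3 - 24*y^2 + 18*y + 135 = (y + 3)*(y^3 - 5*y^2 - 9*y + 45) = (y + 3)^2*(y^2 - 8*y + 15) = (y - 3)*(y + 3)^2*(y - 5)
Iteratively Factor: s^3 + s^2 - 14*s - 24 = (s - 4)*(s^2 + 5*s + 6) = (s - 4)*(s + 2)*(s + 3)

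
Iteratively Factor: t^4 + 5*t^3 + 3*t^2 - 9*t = (t)*(t^3 + 5*t^2 + 3*t - 9) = t*(t - 1)*(t^2 + 6*t + 9) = t*(t - 1)*(t + 3)*(t + 3)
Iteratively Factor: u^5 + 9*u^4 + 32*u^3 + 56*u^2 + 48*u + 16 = (u + 2)*(u^4 + 7*u^3 + 18*u^2 + 20*u + 8) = (u + 2)^2*(u^3 + 5*u^2 + 8*u + 4) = (u + 2)^3*(u^2 + 3*u + 2) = (u + 2)^4*(u + 1)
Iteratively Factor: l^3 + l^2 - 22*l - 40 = (l + 4)*(l^2 - 3*l - 10) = (l - 5)*(l + 4)*(l + 2)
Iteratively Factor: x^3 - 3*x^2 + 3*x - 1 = (x - 1)*(x^2 - 2*x + 1) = (x - 1)^2*(x - 1)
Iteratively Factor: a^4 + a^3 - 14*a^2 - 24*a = (a - 4)*(a^3 + 5*a^2 + 6*a) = a*(a - 4)*(a^2 + 5*a + 6) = a*(a - 4)*(a + 3)*(a + 2)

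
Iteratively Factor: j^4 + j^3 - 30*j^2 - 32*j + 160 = (j - 5)*(j^3 + 6*j^2 - 32) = (j - 5)*(j - 2)*(j^2 + 8*j + 16) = (j - 5)*(j - 2)*(j + 4)*(j + 4)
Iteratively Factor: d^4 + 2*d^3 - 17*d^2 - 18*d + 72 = (d + 3)*(d^3 - d^2 - 14*d + 24) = (d - 3)*(d + 3)*(d^2 + 2*d - 8) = (d - 3)*(d - 2)*(d + 3)*(d + 4)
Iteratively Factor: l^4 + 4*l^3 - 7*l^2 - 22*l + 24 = (l + 3)*(l^3 + l^2 - 10*l + 8) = (l - 1)*(l + 3)*(l^2 + 2*l - 8) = (l - 2)*(l - 1)*(l + 3)*(l + 4)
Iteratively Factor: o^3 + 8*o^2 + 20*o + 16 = (o + 2)*(o^2 + 6*o + 8) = (o + 2)*(o + 4)*(o + 2)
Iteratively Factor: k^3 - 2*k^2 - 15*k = (k)*(k^2 - 2*k - 15) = k*(k + 3)*(k - 5)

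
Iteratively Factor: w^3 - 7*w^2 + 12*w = (w)*(w^2 - 7*w + 12) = w*(w - 3)*(w - 4)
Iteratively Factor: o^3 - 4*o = (o)*(o^2 - 4) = o*(o - 2)*(o + 2)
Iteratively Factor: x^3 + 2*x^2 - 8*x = (x + 4)*(x^2 - 2*x) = x*(x + 4)*(x - 2)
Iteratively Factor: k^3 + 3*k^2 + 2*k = (k + 2)*(k^2 + k) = k*(k + 2)*(k + 1)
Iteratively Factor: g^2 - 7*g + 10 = (g - 2)*(g - 5)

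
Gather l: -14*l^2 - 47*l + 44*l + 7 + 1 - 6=-14*l^2 - 3*l + 2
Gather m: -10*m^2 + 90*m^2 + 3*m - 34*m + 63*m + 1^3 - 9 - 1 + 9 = 80*m^2 + 32*m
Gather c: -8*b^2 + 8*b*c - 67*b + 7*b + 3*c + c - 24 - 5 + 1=-8*b^2 - 60*b + c*(8*b + 4) - 28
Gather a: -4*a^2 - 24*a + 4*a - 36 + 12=-4*a^2 - 20*a - 24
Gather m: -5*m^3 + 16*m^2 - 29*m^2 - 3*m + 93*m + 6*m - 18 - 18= -5*m^3 - 13*m^2 + 96*m - 36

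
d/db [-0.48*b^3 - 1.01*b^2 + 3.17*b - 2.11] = -1.44*b^2 - 2.02*b + 3.17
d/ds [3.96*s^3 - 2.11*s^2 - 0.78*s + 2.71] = 11.88*s^2 - 4.22*s - 0.78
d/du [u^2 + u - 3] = 2*u + 1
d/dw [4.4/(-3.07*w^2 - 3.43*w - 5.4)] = (27.016*w + 15.092)/(3.07*w^2 + 3.43*w + 5.4)^2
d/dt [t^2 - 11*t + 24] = 2*t - 11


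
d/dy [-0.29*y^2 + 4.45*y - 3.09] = 4.45 - 0.58*y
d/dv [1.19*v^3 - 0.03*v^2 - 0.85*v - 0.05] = 3.57*v^2 - 0.06*v - 0.85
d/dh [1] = 0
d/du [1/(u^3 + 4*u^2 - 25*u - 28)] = (-3*u^2 - 8*u + 25)/(u^3 + 4*u^2 - 25*u - 28)^2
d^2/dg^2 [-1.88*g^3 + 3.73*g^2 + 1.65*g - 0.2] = 7.46 - 11.28*g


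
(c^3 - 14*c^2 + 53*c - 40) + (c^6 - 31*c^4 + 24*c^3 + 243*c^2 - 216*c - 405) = c^6 - 31*c^4 + 25*c^3 + 229*c^2 - 163*c - 445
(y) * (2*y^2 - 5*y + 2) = 2*y^3 - 5*y^2 + 2*y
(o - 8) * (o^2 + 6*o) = o^3 - 2*o^2 - 48*o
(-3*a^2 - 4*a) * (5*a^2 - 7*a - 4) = -15*a^4 + a^3 + 40*a^2 + 16*a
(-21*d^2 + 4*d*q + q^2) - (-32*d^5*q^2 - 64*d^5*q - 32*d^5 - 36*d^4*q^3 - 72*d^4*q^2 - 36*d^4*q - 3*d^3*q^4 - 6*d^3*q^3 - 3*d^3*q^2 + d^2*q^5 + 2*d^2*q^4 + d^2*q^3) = 32*d^5*q^2 + 64*d^5*q + 32*d^5 + 36*d^4*q^3 + 72*d^4*q^2 + 36*d^4*q + 3*d^3*q^4 + 6*d^3*q^3 + 3*d^3*q^2 - d^2*q^5 - 2*d^2*q^4 - d^2*q^3 - 21*d^2 + 4*d*q + q^2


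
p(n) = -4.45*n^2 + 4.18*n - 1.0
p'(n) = 4.18 - 8.9*n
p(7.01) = -190.37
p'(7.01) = -58.21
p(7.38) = -212.52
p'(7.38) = -61.50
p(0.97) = -1.13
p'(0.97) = -4.45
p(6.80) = -178.34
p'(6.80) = -56.34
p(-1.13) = -11.41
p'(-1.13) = 14.24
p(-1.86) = -24.17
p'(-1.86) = 20.73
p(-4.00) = -88.92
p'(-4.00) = 39.78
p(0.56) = -0.05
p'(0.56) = -0.80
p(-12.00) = -691.96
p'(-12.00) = 110.98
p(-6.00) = -186.28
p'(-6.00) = 57.58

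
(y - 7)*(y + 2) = y^2 - 5*y - 14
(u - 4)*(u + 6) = u^2 + 2*u - 24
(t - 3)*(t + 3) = t^2 - 9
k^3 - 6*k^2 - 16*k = k*(k - 8)*(k + 2)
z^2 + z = z*(z + 1)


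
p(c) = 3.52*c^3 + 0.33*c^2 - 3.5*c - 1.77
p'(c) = 10.56*c^2 + 0.66*c - 3.5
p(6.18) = 820.03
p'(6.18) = 403.89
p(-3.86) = -185.79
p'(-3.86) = 151.29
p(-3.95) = -199.73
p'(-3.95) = 158.66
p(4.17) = 244.61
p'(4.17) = 182.88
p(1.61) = 8.14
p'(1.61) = 24.94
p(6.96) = 1176.64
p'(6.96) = 512.64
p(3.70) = 168.10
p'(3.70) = 143.51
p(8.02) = 1807.18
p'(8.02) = 681.02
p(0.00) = -1.77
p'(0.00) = -3.50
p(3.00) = 85.74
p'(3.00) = 93.52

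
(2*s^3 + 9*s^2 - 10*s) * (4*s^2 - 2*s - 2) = 8*s^5 + 32*s^4 - 62*s^3 + 2*s^2 + 20*s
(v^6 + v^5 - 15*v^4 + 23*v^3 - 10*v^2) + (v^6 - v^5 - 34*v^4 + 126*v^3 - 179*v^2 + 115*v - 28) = 2*v^6 - 49*v^4 + 149*v^3 - 189*v^2 + 115*v - 28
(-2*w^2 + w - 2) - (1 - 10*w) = -2*w^2 + 11*w - 3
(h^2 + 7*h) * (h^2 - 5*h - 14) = h^4 + 2*h^3 - 49*h^2 - 98*h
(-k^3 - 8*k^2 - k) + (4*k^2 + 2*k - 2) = -k^3 - 4*k^2 + k - 2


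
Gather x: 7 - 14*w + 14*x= -14*w + 14*x + 7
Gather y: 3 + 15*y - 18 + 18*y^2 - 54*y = 18*y^2 - 39*y - 15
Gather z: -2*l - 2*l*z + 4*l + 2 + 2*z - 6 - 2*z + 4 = -2*l*z + 2*l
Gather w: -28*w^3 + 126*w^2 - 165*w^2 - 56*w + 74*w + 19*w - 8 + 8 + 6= -28*w^3 - 39*w^2 + 37*w + 6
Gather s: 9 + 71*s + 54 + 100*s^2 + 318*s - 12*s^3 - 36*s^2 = -12*s^3 + 64*s^2 + 389*s + 63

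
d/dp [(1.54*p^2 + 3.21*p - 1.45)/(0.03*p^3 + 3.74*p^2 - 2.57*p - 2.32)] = (-0.0462*p^4 - 0.192600000000001*p^3 - 15.8327*p^2 + 3.7004*p - 11.1737)/(0.0009*p^6 + 0.2244*p^5 + 13.8334*p^4 - 19.3628*p^3 - 10.7487*p^2 + 11.9248*p + 5.3824)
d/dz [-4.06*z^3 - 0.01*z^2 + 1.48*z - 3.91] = -12.18*z^2 - 0.02*z + 1.48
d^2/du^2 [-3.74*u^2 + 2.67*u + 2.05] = -7.48000000000000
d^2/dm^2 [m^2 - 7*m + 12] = 2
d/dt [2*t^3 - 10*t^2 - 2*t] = 6*t^2 - 20*t - 2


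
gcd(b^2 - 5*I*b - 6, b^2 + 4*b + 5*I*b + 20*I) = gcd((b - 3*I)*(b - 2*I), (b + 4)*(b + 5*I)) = 1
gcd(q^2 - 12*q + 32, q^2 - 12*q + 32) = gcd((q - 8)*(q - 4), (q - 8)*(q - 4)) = q^2 - 12*q + 32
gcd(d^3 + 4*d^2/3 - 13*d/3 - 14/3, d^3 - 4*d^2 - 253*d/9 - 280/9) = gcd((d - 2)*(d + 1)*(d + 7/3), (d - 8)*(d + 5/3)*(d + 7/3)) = d + 7/3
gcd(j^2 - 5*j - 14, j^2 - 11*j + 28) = j - 7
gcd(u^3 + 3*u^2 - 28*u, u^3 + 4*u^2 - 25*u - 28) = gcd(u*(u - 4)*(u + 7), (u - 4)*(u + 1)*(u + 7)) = u^2 + 3*u - 28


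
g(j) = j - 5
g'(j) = 1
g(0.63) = -4.37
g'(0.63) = 1.00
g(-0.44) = -5.44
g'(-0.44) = 1.00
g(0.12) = -4.88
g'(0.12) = 1.00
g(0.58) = -4.42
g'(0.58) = 1.00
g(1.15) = -3.85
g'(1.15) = 1.00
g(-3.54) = -8.54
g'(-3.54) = 1.00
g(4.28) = -0.72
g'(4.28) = 1.00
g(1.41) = -3.59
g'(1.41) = 1.00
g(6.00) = 1.00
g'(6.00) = 1.00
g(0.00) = -5.00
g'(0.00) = 1.00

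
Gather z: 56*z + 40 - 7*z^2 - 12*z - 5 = -7*z^2 + 44*z + 35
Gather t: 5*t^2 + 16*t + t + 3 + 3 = 5*t^2 + 17*t + 6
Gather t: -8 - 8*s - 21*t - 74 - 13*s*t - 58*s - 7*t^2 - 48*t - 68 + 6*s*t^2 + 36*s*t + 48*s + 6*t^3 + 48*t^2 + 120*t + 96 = -18*s + 6*t^3 + t^2*(6*s + 41) + t*(23*s + 51) - 54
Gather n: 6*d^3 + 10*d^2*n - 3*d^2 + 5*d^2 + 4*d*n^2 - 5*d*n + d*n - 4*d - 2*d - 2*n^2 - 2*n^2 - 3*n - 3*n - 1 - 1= 6*d^3 + 2*d^2 - 6*d + n^2*(4*d - 4) + n*(10*d^2 - 4*d - 6) - 2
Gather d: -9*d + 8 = 8 - 9*d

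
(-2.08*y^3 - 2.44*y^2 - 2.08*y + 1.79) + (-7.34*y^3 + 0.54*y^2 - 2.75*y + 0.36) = -9.42*y^3 - 1.9*y^2 - 4.83*y + 2.15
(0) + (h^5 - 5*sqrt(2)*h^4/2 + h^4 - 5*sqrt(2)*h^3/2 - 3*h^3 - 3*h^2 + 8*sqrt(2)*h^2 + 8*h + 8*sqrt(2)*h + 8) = h^5 - 5*sqrt(2)*h^4/2 + h^4 - 5*sqrt(2)*h^3/2 - 3*h^3 - 3*h^2 + 8*sqrt(2)*h^2 + 8*h + 8*sqrt(2)*h + 8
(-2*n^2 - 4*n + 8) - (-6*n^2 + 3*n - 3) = 4*n^2 - 7*n + 11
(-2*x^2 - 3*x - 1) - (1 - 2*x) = -2*x^2 - x - 2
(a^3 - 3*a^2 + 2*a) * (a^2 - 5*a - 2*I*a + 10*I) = a^5 - 8*a^4 - 2*I*a^4 + 17*a^3 + 16*I*a^3 - 10*a^2 - 34*I*a^2 + 20*I*a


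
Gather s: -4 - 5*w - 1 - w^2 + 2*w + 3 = -w^2 - 3*w - 2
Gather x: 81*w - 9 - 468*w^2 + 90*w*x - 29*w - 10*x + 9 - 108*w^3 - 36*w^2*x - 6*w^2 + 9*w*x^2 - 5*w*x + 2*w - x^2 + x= -108*w^3 - 474*w^2 + 54*w + x^2*(9*w - 1) + x*(-36*w^2 + 85*w - 9)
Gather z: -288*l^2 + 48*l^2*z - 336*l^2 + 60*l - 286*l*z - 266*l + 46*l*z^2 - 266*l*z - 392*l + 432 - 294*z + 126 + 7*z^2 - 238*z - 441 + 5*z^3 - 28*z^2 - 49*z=-624*l^2 - 598*l + 5*z^3 + z^2*(46*l - 21) + z*(48*l^2 - 552*l - 581) + 117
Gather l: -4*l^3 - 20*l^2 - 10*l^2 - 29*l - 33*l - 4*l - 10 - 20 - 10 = -4*l^3 - 30*l^2 - 66*l - 40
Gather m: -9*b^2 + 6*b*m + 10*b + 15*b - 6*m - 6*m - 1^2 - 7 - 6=-9*b^2 + 25*b + m*(6*b - 12) - 14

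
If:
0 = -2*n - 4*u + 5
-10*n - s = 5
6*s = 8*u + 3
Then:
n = -43/56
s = 75/28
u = 183/112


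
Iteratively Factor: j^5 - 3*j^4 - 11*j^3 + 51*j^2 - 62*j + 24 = (j - 3)*(j^4 - 11*j^2 + 18*j - 8) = (j - 3)*(j - 1)*(j^3 + j^2 - 10*j + 8) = (j - 3)*(j - 1)^2*(j^2 + 2*j - 8) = (j - 3)*(j - 2)*(j - 1)^2*(j + 4)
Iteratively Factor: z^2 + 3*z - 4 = (z + 4)*(z - 1)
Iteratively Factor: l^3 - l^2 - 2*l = (l + 1)*(l^2 - 2*l) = l*(l + 1)*(l - 2)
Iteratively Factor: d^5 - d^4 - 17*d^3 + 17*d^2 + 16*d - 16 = (d - 1)*(d^4 - 17*d^2 + 16) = (d - 4)*(d - 1)*(d^3 + 4*d^2 - d - 4) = (d - 4)*(d - 1)*(d + 1)*(d^2 + 3*d - 4) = (d - 4)*(d - 1)^2*(d + 1)*(d + 4)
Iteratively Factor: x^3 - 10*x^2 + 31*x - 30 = (x - 5)*(x^2 - 5*x + 6) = (x - 5)*(x - 3)*(x - 2)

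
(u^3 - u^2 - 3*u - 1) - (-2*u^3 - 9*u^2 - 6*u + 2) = 3*u^3 + 8*u^2 + 3*u - 3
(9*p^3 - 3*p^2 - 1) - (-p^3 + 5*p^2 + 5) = 10*p^3 - 8*p^2 - 6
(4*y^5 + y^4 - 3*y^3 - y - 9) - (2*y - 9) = 4*y^5 + y^4 - 3*y^3 - 3*y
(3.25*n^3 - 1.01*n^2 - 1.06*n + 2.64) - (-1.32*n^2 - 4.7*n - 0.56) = 3.25*n^3 + 0.31*n^2 + 3.64*n + 3.2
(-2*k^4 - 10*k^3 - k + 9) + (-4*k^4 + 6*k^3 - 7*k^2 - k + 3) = -6*k^4 - 4*k^3 - 7*k^2 - 2*k + 12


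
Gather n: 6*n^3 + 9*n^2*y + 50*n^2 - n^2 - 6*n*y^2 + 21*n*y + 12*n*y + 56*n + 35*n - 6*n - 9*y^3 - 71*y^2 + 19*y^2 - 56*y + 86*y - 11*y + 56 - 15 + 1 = 6*n^3 + n^2*(9*y + 49) + n*(-6*y^2 + 33*y + 85) - 9*y^3 - 52*y^2 + 19*y + 42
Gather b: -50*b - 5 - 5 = -50*b - 10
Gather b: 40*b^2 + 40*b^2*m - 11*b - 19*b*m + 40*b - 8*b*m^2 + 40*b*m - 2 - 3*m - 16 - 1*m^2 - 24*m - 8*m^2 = b^2*(40*m + 40) + b*(-8*m^2 + 21*m + 29) - 9*m^2 - 27*m - 18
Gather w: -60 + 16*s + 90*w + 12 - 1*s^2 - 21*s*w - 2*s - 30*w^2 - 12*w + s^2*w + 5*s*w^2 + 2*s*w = -s^2 + 14*s + w^2*(5*s - 30) + w*(s^2 - 19*s + 78) - 48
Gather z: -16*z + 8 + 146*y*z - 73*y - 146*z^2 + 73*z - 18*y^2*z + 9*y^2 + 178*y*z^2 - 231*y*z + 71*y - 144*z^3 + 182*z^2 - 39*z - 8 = 9*y^2 - 2*y - 144*z^3 + z^2*(178*y + 36) + z*(-18*y^2 - 85*y + 18)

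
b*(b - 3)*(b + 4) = b^3 + b^2 - 12*b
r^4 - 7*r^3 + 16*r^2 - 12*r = r*(r - 3)*(r - 2)^2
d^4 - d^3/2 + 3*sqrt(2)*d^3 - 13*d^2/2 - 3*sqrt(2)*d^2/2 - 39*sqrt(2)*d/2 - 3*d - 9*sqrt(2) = (d - 3)*(d + 1/2)*(d + 2)*(d + 3*sqrt(2))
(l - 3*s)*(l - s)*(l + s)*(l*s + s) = l^4*s - 3*l^3*s^2 + l^3*s - l^2*s^3 - 3*l^2*s^2 + 3*l*s^4 - l*s^3 + 3*s^4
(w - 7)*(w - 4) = w^2 - 11*w + 28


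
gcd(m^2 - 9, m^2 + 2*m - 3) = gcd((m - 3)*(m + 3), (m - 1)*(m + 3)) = m + 3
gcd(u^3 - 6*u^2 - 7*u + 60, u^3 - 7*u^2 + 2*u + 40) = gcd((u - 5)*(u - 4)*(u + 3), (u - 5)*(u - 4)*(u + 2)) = u^2 - 9*u + 20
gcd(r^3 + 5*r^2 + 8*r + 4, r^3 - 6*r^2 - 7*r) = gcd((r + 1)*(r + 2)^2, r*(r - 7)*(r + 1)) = r + 1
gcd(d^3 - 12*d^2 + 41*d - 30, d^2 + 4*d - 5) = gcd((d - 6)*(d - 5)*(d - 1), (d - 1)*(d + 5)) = d - 1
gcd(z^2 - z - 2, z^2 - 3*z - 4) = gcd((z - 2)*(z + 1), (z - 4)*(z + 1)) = z + 1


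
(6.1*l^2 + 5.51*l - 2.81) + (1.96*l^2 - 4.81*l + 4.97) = 8.06*l^2 + 0.7*l + 2.16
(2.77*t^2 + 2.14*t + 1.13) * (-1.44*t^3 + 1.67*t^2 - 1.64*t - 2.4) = -3.9888*t^5 + 1.5443*t^4 - 2.5962*t^3 - 8.2705*t^2 - 6.9892*t - 2.712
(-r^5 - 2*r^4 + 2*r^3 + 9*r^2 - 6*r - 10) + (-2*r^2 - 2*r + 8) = -r^5 - 2*r^4 + 2*r^3 + 7*r^2 - 8*r - 2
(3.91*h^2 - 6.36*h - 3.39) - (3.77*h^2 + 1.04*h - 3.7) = 0.14*h^2 - 7.4*h + 0.31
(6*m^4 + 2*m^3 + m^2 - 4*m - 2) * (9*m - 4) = 54*m^5 - 6*m^4 + m^3 - 40*m^2 - 2*m + 8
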